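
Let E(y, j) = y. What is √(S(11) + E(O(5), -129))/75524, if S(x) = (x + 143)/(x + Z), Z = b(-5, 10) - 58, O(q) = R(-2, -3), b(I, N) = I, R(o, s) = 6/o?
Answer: I*√4030/1963624 ≈ 3.2329e-5*I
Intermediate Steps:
O(q) = -3 (O(q) = 6/(-2) = 6*(-½) = -3)
Z = -63 (Z = -5 - 58 = -63)
S(x) = (143 + x)/(-63 + x) (S(x) = (x + 143)/(x - 63) = (143 + x)/(-63 + x))
√(S(11) + E(O(5), -129))/75524 = √((143 + 11)/(-63 + 11) - 3)/75524 = √(154/(-52) - 3)*(1/75524) = √(-1/52*154 - 3)*(1/75524) = √(-77/26 - 3)*(1/75524) = √(-155/26)*(1/75524) = (I*√4030/26)*(1/75524) = I*√4030/1963624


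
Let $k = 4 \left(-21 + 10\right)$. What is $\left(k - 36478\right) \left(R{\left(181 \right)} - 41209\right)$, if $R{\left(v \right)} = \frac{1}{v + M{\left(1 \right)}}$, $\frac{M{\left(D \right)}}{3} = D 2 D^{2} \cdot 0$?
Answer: $\frac{272411316216}{181} \approx 1.505 \cdot 10^{9}$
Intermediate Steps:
$k = -44$ ($k = 4 \left(-11\right) = -44$)
$M{\left(D \right)} = 0$ ($M{\left(D \right)} = 3 D 2 D^{2} \cdot 0 = 3 \cdot 2 D^{3} \cdot 0 = 3 \cdot 0 = 0$)
$R{\left(v \right)} = \frac{1}{v}$ ($R{\left(v \right)} = \frac{1}{v + 0} = \frac{1}{v}$)
$\left(k - 36478\right) \left(R{\left(181 \right)} - 41209\right) = \left(-44 - 36478\right) \left(\frac{1}{181} - 41209\right) = - 36522 \left(\frac{1}{181} - 41209\right) = \left(-36522\right) \left(- \frac{7458828}{181}\right) = \frac{272411316216}{181}$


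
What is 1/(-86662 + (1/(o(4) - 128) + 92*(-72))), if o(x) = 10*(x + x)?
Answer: -48/4477729 ≈ -1.0720e-5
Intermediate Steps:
o(x) = 20*x (o(x) = 10*(2*x) = 20*x)
1/(-86662 + (1/(o(4) - 128) + 92*(-72))) = 1/(-86662 + (1/(20*4 - 128) + 92*(-72))) = 1/(-86662 + (1/(80 - 128) - 6624)) = 1/(-86662 + (1/(-48) - 6624)) = 1/(-86662 + (-1/48 - 6624)) = 1/(-86662 - 317953/48) = 1/(-4477729/48) = -48/4477729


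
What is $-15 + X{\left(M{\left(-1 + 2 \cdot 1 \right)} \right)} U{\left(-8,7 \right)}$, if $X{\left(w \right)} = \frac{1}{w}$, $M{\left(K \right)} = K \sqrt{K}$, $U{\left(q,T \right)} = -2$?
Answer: $-17$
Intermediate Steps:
$M{\left(K \right)} = K^{\frac{3}{2}}$
$-15 + X{\left(M{\left(-1 + 2 \cdot 1 \right)} \right)} U{\left(-8,7 \right)} = -15 + \frac{1}{\left(-1 + 2 \cdot 1\right)^{\frac{3}{2}}} \left(-2\right) = -15 + \frac{1}{\left(-1 + 2\right)^{\frac{3}{2}}} \left(-2\right) = -15 + \frac{1}{1^{\frac{3}{2}}} \left(-2\right) = -15 + 1^{-1} \left(-2\right) = -15 + 1 \left(-2\right) = -15 - 2 = -17$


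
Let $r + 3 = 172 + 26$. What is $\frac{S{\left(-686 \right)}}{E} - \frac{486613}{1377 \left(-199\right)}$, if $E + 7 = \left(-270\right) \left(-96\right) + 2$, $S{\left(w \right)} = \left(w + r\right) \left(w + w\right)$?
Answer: $\frac{197206717891}{7101306045} \approx 27.77$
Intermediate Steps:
$r = 195$ ($r = -3 + \left(172 + 26\right) = -3 + 198 = 195$)
$S{\left(w \right)} = 2 w \left(195 + w\right)$ ($S{\left(w \right)} = \left(w + 195\right) \left(w + w\right) = \left(195 + w\right) 2 w = 2 w \left(195 + w\right)$)
$E = 25915$ ($E = -7 + \left(\left(-270\right) \left(-96\right) + 2\right) = -7 + \left(25920 + 2\right) = -7 + 25922 = 25915$)
$\frac{S{\left(-686 \right)}}{E} - \frac{486613}{1377 \left(-199\right)} = \frac{2 \left(-686\right) \left(195 - 686\right)}{25915} - \frac{486613}{1377 \left(-199\right)} = 2 \left(-686\right) \left(-491\right) \frac{1}{25915} - \frac{486613}{-274023} = 673652 \cdot \frac{1}{25915} - - \frac{486613}{274023} = \frac{673652}{25915} + \frac{486613}{274023} = \frac{197206717891}{7101306045}$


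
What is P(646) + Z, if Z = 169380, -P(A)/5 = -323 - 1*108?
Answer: 171535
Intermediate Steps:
P(A) = 2155 (P(A) = -5*(-323 - 1*108) = -5*(-323 - 108) = -5*(-431) = 2155)
P(646) + Z = 2155 + 169380 = 171535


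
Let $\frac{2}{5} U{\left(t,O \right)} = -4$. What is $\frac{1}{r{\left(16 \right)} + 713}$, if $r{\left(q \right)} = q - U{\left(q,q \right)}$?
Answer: $\frac{1}{739} \approx 0.0013532$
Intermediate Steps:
$U{\left(t,O \right)} = -10$ ($U{\left(t,O \right)} = \frac{5}{2} \left(-4\right) = -10$)
$r{\left(q \right)} = 10 + q$ ($r{\left(q \right)} = q - -10 = q + 10 = 10 + q$)
$\frac{1}{r{\left(16 \right)} + 713} = \frac{1}{\left(10 + 16\right) + 713} = \frac{1}{26 + 713} = \frac{1}{739}$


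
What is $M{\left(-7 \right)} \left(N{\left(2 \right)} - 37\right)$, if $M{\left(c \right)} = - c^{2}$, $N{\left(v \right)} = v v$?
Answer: $1617$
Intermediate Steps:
$N{\left(v \right)} = v^{2}$
$M{\left(-7 \right)} \left(N{\left(2 \right)} - 37\right) = - \left(-7\right)^{2} \left(2^{2} - 37\right) = \left(-1\right) 49 \left(4 - 37\right) = \left(-49\right) \left(-33\right) = 1617$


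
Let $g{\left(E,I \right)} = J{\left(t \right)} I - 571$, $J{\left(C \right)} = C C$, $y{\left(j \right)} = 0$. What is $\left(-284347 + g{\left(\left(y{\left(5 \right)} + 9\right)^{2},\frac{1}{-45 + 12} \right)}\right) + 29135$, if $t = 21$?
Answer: $- \frac{2813760}{11} \approx -2.558 \cdot 10^{5}$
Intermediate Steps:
$J{\left(C \right)} = C^{2}$
$g{\left(E,I \right)} = -571 + 441 I$ ($g{\left(E,I \right)} = 21^{2} I - 571 = 441 I - 571 = -571 + 441 I$)
$\left(-284347 + g{\left(\left(y{\left(5 \right)} + 9\right)^{2},\frac{1}{-45 + 12} \right)}\right) + 29135 = \left(-284347 - \left(571 - \frac{441}{-45 + 12}\right)\right) + 29135 = \left(-284347 - \left(571 - \frac{441}{-33}\right)\right) + 29135 = \left(-284347 + \left(-571 + 441 \left(- \frac{1}{33}\right)\right)\right) + 29135 = \left(-284347 - \frac{6428}{11}\right) + 29135 = - \frac{3134245}{11} + 29135 = - \frac{2813760}{11}$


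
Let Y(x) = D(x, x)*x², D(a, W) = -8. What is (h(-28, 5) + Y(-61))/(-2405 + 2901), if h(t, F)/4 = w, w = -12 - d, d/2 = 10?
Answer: -3737/62 ≈ -60.274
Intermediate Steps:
d = 20 (d = 2*10 = 20)
w = -32 (w = -12 - 1*20 = -12 - 20 = -32)
h(t, F) = -128 (h(t, F) = 4*(-32) = -128)
Y(x) = -8*x²
(h(-28, 5) + Y(-61))/(-2405 + 2901) = (-128 - 8*(-61)²)/(-2405 + 2901) = (-128 - 8*3721)/496 = (-128 - 29768)*(1/496) = -29896*1/496 = -3737/62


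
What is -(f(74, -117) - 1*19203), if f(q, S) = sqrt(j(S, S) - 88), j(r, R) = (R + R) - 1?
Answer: 19203 - I*sqrt(323) ≈ 19203.0 - 17.972*I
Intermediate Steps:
j(r, R) = -1 + 2*R (j(r, R) = 2*R - 1 = -1 + 2*R)
f(q, S) = sqrt(-89 + 2*S) (f(q, S) = sqrt((-1 + 2*S) - 88) = sqrt(-89 + 2*S))
-(f(74, -117) - 1*19203) = -(sqrt(-89 + 2*(-117)) - 1*19203) = -(sqrt(-89 - 234) - 19203) = -(sqrt(-323) - 19203) = -(I*sqrt(323) - 19203) = -(-19203 + I*sqrt(323)) = 19203 - I*sqrt(323)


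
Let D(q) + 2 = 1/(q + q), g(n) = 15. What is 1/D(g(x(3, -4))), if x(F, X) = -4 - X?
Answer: -30/59 ≈ -0.50847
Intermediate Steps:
D(q) = -2 + 1/(2*q) (D(q) = -2 + 1/(q + q) = -2 + 1/(2*q))
1/D(g(x(3, -4))) = 1/(-2 + (½)/15) = 1/(-2 + (½)*(1/15)) = 1/(-2 + 1/30) = 1/(-59/30) = -30/59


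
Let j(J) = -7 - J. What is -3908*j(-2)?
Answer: 19540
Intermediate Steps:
-3908*j(-2) = -3908*(-7 - 1*(-2)) = -3908*(-7 + 2) = -3908*(-5) = 19540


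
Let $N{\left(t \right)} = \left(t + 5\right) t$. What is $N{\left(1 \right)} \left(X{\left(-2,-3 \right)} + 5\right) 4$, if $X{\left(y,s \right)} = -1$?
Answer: $96$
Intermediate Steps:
$N{\left(t \right)} = t \left(5 + t\right)$ ($N{\left(t \right)} = \left(5 + t\right) t = t \left(5 + t\right)$)
$N{\left(1 \right)} \left(X{\left(-2,-3 \right)} + 5\right) 4 = 1 \left(5 + 1\right) \left(-1 + 5\right) 4 = 1 \cdot 6 \cdot 4 \cdot 4 = 6 \cdot 16 = 96$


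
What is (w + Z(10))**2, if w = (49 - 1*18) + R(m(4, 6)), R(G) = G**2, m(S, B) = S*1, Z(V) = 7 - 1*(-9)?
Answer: 3969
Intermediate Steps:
Z(V) = 16 (Z(V) = 7 + 9 = 16)
m(S, B) = S
w = 47 (w = (49 - 1*18) + 4**2 = (49 - 18) + 16 = 31 + 16 = 47)
(w + Z(10))**2 = (47 + 16)**2 = 63**2 = 3969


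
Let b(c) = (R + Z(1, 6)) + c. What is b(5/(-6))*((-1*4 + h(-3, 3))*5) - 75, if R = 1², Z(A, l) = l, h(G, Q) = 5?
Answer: -265/6 ≈ -44.167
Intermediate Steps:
R = 1
b(c) = 7 + c (b(c) = (1 + 6) + c = 7 + c)
b(5/(-6))*((-1*4 + h(-3, 3))*5) - 75 = (7 + 5/(-6))*((-1*4 + 5)*5) - 75 = (7 + 5*(-⅙))*((-4 + 5)*5) - 75 = (7 - ⅚)*(1*5) - 75 = (37/6)*5 - 75 = 185/6 - 75 = -265/6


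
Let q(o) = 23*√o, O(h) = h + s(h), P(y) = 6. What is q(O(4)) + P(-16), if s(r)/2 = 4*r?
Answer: 144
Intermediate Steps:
s(r) = 8*r (s(r) = 2*(4*r) = 8*r)
O(h) = 9*h (O(h) = h + 8*h = 9*h)
q(O(4)) + P(-16) = 23*√(9*4) + 6 = 23*√36 + 6 = 23*6 + 6 = 138 + 6 = 144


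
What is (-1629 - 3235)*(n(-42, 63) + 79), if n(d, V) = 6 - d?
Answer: -617728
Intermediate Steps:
(-1629 - 3235)*(n(-42, 63) + 79) = (-1629 - 3235)*((6 - 1*(-42)) + 79) = -4864*((6 + 42) + 79) = -4864*(48 + 79) = -4864*127 = -617728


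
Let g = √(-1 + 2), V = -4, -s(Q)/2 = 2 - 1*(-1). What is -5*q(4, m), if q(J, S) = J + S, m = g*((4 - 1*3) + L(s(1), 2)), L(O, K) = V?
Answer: -5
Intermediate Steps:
s(Q) = -6 (s(Q) = -2*(2 - 1*(-1)) = -2*(2 + 1) = -2*3 = -6)
L(O, K) = -4
g = 1 (g = √1 = 1)
m = -3 (m = 1*((4 - 1*3) - 4) = 1*((4 - 3) - 4) = 1*(1 - 4) = 1*(-3) = -3)
-5*q(4, m) = -5*(4 - 3) = -5*1 = -5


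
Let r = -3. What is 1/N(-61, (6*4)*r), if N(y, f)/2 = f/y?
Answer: 61/144 ≈ 0.42361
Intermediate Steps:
N(y, f) = 2*f/y (N(y, f) = 2*(f/y) = 2*f/y)
1/N(-61, (6*4)*r) = 1/(2*((6*4)*(-3))/(-61)) = 1/(2*(24*(-3))*(-1/61)) = 1/(2*(-72)*(-1/61)) = 1/(144/61) = 61/144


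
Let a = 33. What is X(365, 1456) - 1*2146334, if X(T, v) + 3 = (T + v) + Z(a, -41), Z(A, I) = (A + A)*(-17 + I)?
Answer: -2148344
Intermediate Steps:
Z(A, I) = 2*A*(-17 + I) (Z(A, I) = (2*A)*(-17 + I) = 2*A*(-17 + I))
X(T, v) = -3831 + T + v (X(T, v) = -3 + ((T + v) + 2*33*(-17 - 41)) = -3 + ((T + v) + 2*33*(-58)) = -3 + ((T + v) - 3828) = -3 + (-3828 + T + v) = -3831 + T + v)
X(365, 1456) - 1*2146334 = (-3831 + 365 + 1456) - 1*2146334 = -2010 - 2146334 = -2148344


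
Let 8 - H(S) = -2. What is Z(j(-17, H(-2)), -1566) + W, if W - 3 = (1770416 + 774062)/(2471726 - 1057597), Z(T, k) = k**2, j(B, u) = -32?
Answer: 3467954524789/1414129 ≈ 2.4524e+6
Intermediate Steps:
H(S) = 10 (H(S) = 8 - 1*(-2) = 8 + 2 = 10)
W = 6786865/1414129 (W = 3 + (1770416 + 774062)/(2471726 - 1057597) = 3 + 2544478/1414129 = 6786865/1414129 ≈ 4.7993)
Z(j(-17, H(-2)), -1566) + W = (-1566)**2 + 6786865/1414129 = 2452356 + 6786865/1414129 = 3467954524789/1414129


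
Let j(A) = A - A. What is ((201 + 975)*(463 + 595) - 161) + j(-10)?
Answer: 1244047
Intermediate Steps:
j(A) = 0
((201 + 975)*(463 + 595) - 161) + j(-10) = ((201 + 975)*(463 + 595) - 161) + 0 = (1176*1058 - 161) + 0 = (1244208 - 161) + 0 = 1244047 + 0 = 1244047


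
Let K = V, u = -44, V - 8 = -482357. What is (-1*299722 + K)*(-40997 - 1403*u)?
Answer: -16216242185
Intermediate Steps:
V = -482349 (V = 8 - 482357 = -482349)
K = -482349
(-1*299722 + K)*(-40997 - 1403*u) = (-1*299722 - 482349)*(-40997 - 1403*(-44)) = (-299722 - 482349)*(-40997 + 61732) = -782071*20735 = -16216242185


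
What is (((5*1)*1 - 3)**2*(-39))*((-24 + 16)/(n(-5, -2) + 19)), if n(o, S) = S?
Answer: 1248/17 ≈ 73.412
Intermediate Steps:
(((5*1)*1 - 3)**2*(-39))*((-24 + 16)/(n(-5, -2) + 19)) = (((5*1)*1 - 3)**2*(-39))*((-24 + 16)/(-2 + 19)) = ((5*1 - 3)**2*(-39))*(-8/17) = ((5 - 3)**2*(-39))*(-8*1/17) = (2**2*(-39))*(-8/17) = (4*(-39))*(-8/17) = -156*(-8/17) = 1248/17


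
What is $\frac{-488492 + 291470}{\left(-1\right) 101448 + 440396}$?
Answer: $- \frac{98511}{169474} \approx -0.58127$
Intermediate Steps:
$\frac{-488492 + 291470}{\left(-1\right) 101448 + 440396} = - \frac{197022}{-101448 + 440396} = - \frac{197022}{338948} = \left(-197022\right) \frac{1}{338948} = - \frac{98511}{169474}$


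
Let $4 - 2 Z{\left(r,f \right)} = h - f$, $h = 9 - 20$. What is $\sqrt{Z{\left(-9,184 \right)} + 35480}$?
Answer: $\frac{\sqrt{142318}}{2} \approx 188.63$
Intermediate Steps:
$h = -11$ ($h = 9 - 20 = -11$)
$Z{\left(r,f \right)} = \frac{15}{2} + \frac{f}{2}$ ($Z{\left(r,f \right)} = 2 - \frac{-11 - f}{2} = 2 + \left(\frac{11}{2} + \frac{f}{2}\right) = \frac{15}{2} + \frac{f}{2}$)
$\sqrt{Z{\left(-9,184 \right)} + 35480} = \sqrt{\left(\frac{15}{2} + \frac{1}{2} \cdot 184\right) + 35480} = \sqrt{\left(\frac{15}{2} + 92\right) + 35480} = \sqrt{\frac{199}{2} + 35480} = \sqrt{\frac{71159}{2}} = \frac{\sqrt{142318}}{2}$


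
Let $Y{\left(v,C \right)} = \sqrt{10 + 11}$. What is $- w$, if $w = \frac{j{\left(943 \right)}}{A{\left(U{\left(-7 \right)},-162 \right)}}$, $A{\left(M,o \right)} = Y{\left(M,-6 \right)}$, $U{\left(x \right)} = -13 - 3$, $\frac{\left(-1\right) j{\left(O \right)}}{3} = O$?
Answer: $\frac{943 \sqrt{21}}{7} \approx 617.34$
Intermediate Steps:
$j{\left(O \right)} = - 3 O$
$U{\left(x \right)} = -16$ ($U{\left(x \right)} = -13 - 3 = -16$)
$Y{\left(v,C \right)} = \sqrt{21}$
$A{\left(M,o \right)} = \sqrt{21}$
$w = - \frac{943 \sqrt{21}}{7}$ ($w = \frac{\left(-3\right) 943}{\sqrt{21}} = - 2829 \frac{\sqrt{21}}{21} = - \frac{943 \sqrt{21}}{7} \approx -617.34$)
$- w = - \frac{\left(-943\right) \sqrt{21}}{7} = \frac{943 \sqrt{21}}{7}$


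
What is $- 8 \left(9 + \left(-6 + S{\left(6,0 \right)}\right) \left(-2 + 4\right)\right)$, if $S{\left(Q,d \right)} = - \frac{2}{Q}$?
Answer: $\frac{88}{3} \approx 29.333$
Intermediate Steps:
$- 8 \left(9 + \left(-6 + S{\left(6,0 \right)}\right) \left(-2 + 4\right)\right) = - 8 \left(9 + \left(-6 - \frac{2}{6}\right) \left(-2 + 4\right)\right) = - 8 \left(9 + \left(-6 - \frac{1}{3}\right) 2\right) = - 8 \left(9 - \frac{38}{3}\right) = \left(-8\right) \left(- \frac{11}{3}\right) = \frac{88}{3}$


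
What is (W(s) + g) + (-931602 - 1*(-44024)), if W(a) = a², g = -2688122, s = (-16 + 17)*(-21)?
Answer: -3575259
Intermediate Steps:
s = -21 (s = 1*(-21) = -21)
(W(s) + g) + (-931602 - 1*(-44024)) = ((-21)² - 2688122) + (-931602 - 1*(-44024)) = (441 - 2688122) + (-931602 + 44024) = -2687681 - 887578 = -3575259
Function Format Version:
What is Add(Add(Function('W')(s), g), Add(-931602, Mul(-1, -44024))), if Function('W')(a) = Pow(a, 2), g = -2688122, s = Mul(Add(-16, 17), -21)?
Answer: -3575259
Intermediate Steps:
s = -21 (s = Mul(1, -21) = -21)
Add(Add(Function('W')(s), g), Add(-931602, Mul(-1, -44024))) = Add(Add(Pow(-21, 2), -2688122), Add(-931602, Mul(-1, -44024))) = Add(Add(441, -2688122), Add(-931602, 44024)) = Add(-2687681, -887578) = -3575259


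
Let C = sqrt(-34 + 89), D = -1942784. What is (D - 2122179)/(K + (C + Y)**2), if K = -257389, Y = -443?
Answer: 49661652971/737640489 - 3601557218*sqrt(55)/3688202445 ≈ 60.083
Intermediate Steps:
C = sqrt(55) ≈ 7.4162
(D - 2122179)/(K + (C + Y)**2) = (-1942784 - 2122179)/(-257389 + (sqrt(55) - 443)**2) = -4064963/(-257389 + (-443 + sqrt(55))**2)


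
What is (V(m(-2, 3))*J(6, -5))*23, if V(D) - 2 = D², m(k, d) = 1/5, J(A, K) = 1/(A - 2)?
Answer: 1173/100 ≈ 11.730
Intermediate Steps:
J(A, K) = 1/(-2 + A)
m(k, d) = ⅕
V(D) = 2 + D²
(V(m(-2, 3))*J(6, -5))*23 = ((2 + (⅕)²)/(-2 + 6))*23 = ((2 + 1/25)/4)*23 = ((51/25)*(¼))*23 = (51/100)*23 = 1173/100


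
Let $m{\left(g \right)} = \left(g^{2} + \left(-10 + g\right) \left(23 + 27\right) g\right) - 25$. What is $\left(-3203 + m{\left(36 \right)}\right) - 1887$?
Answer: $42981$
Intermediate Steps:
$m{\left(g \right)} = -25 + g^{2} + g \left(-500 + 50 g\right)$ ($m{\left(g \right)} = \left(g^{2} + \left(-10 + g\right) 50 g\right) - 25 = \left(g^{2} + \left(-500 + 50 g\right) g\right) - 25 = \left(g^{2} + g \left(-500 + 50 g\right)\right) - 25 = -25 + g^{2} + g \left(-500 + 50 g\right)$)
$\left(-3203 + m{\left(36 \right)}\right) - 1887 = \left(-3203 - \left(18025 - 66096\right)\right) - 1887 = \left(-3203 - -48071\right) - 1887 = \left(-3203 + 48071\right) - 1887 = 44868 - 1887 = 42981$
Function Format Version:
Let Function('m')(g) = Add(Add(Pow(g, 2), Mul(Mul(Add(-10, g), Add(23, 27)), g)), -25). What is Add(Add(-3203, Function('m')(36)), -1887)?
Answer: 42981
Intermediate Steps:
Function('m')(g) = Add(-25, Pow(g, 2), Mul(g, Add(-500, Mul(50, g)))) (Function('m')(g) = Add(Add(Pow(g, 2), Mul(Mul(Add(-10, g), 50), g)), -25) = Add(Add(Pow(g, 2), Mul(Add(-500, Mul(50, g)), g)), -25) = Add(Add(Pow(g, 2), Mul(g, Add(-500, Mul(50, g)))), -25) = Add(-25, Pow(g, 2), Mul(g, Add(-500, Mul(50, g)))))
Add(Add(-3203, Function('m')(36)), -1887) = Add(Add(-3203, Add(-25, Mul(-500, 36), Mul(51, Pow(36, 2)))), -1887) = Add(Add(-3203, Add(-25, -18000, Mul(51, 1296))), -1887) = Add(Add(-3203, Add(-25, -18000, 66096)), -1887) = Add(Add(-3203, 48071), -1887) = Add(44868, -1887) = 42981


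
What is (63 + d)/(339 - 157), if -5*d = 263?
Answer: 2/35 ≈ 0.057143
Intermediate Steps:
d = -263/5 (d = -⅕*263 = -263/5 ≈ -52.600)
(63 + d)/(339 - 157) = (63 - 263/5)/(339 - 157) = (52/5)/182 = (52/5)*(1/182) = 2/35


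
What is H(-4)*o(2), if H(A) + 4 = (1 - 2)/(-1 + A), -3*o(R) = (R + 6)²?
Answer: 1216/15 ≈ 81.067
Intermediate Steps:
o(R) = -(6 + R)²/3 (o(R) = -(R + 6)²/3 = -(6 + R)²/3)
H(A) = -4 - 1/(-1 + A) (H(A) = -4 + (1 - 2)/(-1 + A) = -4 - 1/(-1 + A))
H(-4)*o(2) = ((3 - 4*(-4))/(-1 - 4))*(-(6 + 2)²/3) = ((3 + 16)/(-5))*(-⅓*8²) = (-⅕*19)*(-⅓*64) = -19/5*(-64/3) = 1216/15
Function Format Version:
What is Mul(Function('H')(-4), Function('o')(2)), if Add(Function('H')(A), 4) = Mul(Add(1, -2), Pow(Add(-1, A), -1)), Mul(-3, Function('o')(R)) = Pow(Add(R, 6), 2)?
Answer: Rational(1216, 15) ≈ 81.067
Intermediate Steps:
Function('o')(R) = Mul(Rational(-1, 3), Pow(Add(6, R), 2)) (Function('o')(R) = Mul(Rational(-1, 3), Pow(Add(R, 6), 2)) = Mul(Rational(-1, 3), Pow(Add(6, R), 2)))
Function('H')(A) = Add(-4, Mul(-1, Pow(Add(-1, A), -1))) (Function('H')(A) = Add(-4, Mul(Add(1, -2), Pow(Add(-1, A), -1))) = Add(-4, Mul(-1, Pow(Add(-1, A), -1))))
Mul(Function('H')(-4), Function('o')(2)) = Mul(Mul(Pow(Add(-1, -4), -1), Add(3, Mul(-4, -4))), Mul(Rational(-1, 3), Pow(Add(6, 2), 2))) = Mul(Mul(Pow(-5, -1), Add(3, 16)), Mul(Rational(-1, 3), Pow(8, 2))) = Mul(Mul(Rational(-1, 5), 19), Mul(Rational(-1, 3), 64)) = Mul(Rational(-19, 5), Rational(-64, 3)) = Rational(1216, 15)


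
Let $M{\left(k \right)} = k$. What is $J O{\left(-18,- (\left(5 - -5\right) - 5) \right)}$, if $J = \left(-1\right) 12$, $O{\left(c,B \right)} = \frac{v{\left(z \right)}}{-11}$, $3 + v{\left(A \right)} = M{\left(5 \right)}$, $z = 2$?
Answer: $\frac{24}{11} \approx 2.1818$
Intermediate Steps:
$v{\left(A \right)} = 2$ ($v{\left(A \right)} = -3 + 5 = 2$)
$O{\left(c,B \right)} = - \frac{2}{11}$ ($O{\left(c,B \right)} = \frac{2}{-11} = 2 \left(- \frac{1}{11}\right) = - \frac{2}{11}$)
$J = -12$
$J O{\left(-18,- (\left(5 - -5\right) - 5) \right)} = \left(-12\right) \left(- \frac{2}{11}\right) = \frac{24}{11}$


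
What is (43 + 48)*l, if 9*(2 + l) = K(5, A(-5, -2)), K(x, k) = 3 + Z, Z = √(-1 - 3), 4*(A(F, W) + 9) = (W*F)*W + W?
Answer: -455/3 + 182*I/9 ≈ -151.67 + 20.222*I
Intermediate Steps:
A(F, W) = -9 + W/4 + F*W²/4 (A(F, W) = -9 + ((W*F)*W + W)/4 = -9 + ((F*W)*W + W)/4 = -9 + (F*W² + W)/4 = -9 + (W + F*W²)/4 = -9 + (W/4 + F*W²/4) = -9 + W/4 + F*W²/4)
Z = 2*I (Z = √(-4) = 2*I ≈ 2.0*I)
K(x, k) = 3 + 2*I
l = -5/3 + 2*I/9 (l = -2 + (3 + 2*I)/9 = -2 + (⅓ + 2*I/9) = -5/3 + 2*I/9 ≈ -1.6667 + 0.22222*I)
(43 + 48)*l = (43 + 48)*(-5/3 + 2*I/9) = 91*(-5/3 + 2*I/9) = -455/3 + 182*I/9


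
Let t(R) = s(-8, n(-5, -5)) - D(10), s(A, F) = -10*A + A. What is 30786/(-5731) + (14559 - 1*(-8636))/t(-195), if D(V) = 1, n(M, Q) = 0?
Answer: 130744739/406901 ≈ 321.32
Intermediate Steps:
s(A, F) = -9*A
t(R) = 71 (t(R) = -9*(-8) - 1*1 = 72 - 1 = 71)
30786/(-5731) + (14559 - 1*(-8636))/t(-195) = 30786/(-5731) + (14559 - 1*(-8636))/71 = 30786*(-1/5731) + (14559 + 8636)*(1/71) = -30786/5731 + 23195*(1/71) = -30786/5731 + 23195/71 = 130744739/406901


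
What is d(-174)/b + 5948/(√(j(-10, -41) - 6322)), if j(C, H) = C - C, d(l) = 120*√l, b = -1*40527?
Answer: 2*I*(-20087883*√6322 - 63220*√174)/42701949 ≈ -74.846*I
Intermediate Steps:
b = -40527
j(C, H) = 0
d(-174)/b + 5948/(√(j(-10, -41) - 6322)) = (120*√(-174))/(-40527) + 5948/(√(0 - 6322)) = (120*(I*√174))*(-1/40527) + 5948/(√(-6322)) = (120*I*√174)*(-1/40527) + 5948/((I*√6322)) = -40*I*√174/13509 + 5948*(-I*√6322/6322) = -40*I*√174/13509 - 2974*I*√6322/3161 = -2974*I*√6322/3161 - 40*I*√174/13509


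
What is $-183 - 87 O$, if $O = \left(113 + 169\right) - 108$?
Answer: $-15321$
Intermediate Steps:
$O = 174$ ($O = 282 - 108 = 174$)
$-183 - 87 O = -183 - 15138 = -15321$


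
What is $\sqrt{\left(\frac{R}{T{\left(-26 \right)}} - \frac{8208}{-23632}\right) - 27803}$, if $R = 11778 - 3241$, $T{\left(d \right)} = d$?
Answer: $\frac{i \sqrt{41485166666034}}{38402} \approx 167.72 i$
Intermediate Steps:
$R = 8537$
$\sqrt{\left(\frac{R}{T{\left(-26 \right)}} - \frac{8208}{-23632}\right) - 27803} = \sqrt{\left(\frac{8537}{-26} - \frac{8208}{-23632}\right) - 27803} = \sqrt{\left(8537 \left(- \frac{1}{26}\right) - - \frac{513}{1477}\right) - 27803} = \sqrt{\left(- \frac{8537}{26} + \frac{513}{1477}\right) - 27803} = \sqrt{- \frac{12595811}{38402} - 27803} = \sqrt{- \frac{1080286617}{38402}} = \frac{i \sqrt{41485166666034}}{38402}$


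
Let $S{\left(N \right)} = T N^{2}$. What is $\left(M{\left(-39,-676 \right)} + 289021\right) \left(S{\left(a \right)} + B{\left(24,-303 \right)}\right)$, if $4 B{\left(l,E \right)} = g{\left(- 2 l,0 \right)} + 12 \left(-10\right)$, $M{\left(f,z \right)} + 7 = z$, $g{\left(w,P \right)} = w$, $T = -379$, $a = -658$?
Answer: $-47314362192524$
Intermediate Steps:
$M{\left(f,z \right)} = -7 + z$
$B{\left(l,E \right)} = -30 - \frac{l}{2}$ ($B{\left(l,E \right)} = \frac{- 2 l + 12 \left(-10\right)}{4} = \frac{- 2 l - 120}{4} = \frac{-120 - 2 l}{4} = -30 - \frac{l}{2}$)
$S{\left(N \right)} = - 379 N^{2}$
$\left(M{\left(-39,-676 \right)} + 289021\right) \left(S{\left(a \right)} + B{\left(24,-303 \right)}\right) = \left(\left(-7 - 676\right) + 289021\right) \left(- 379 \left(-658\right)^{2} - 42\right) = \left(-683 + 289021\right) \left(\left(-379\right) 432964 - 42\right) = 288338 \left(-164093356 - 42\right) = 288338 \left(-164093398\right) = -47314362192524$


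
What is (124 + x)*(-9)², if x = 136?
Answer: 21060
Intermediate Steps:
(124 + x)*(-9)² = (124 + 136)*(-9)² = 260*81 = 21060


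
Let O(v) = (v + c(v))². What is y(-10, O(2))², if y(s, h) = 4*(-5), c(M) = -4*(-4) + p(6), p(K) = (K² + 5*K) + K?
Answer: 400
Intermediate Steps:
p(K) = K² + 6*K
c(M) = 88 (c(M) = -4*(-4) + 6*(6 + 6) = 16 + 6*12 = 16 + 72 = 88)
O(v) = (88 + v)² (O(v) = (v + 88)² = (88 + v)²)
y(s, h) = -20
y(-10, O(2))² = (-20)² = 400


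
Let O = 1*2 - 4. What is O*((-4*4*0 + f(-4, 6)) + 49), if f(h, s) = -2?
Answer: -94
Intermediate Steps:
O = -2 (O = 2 - 4 = -2)
O*((-4*4*0 + f(-4, 6)) + 49) = -2*((-4*4*0 - 2) + 49) = -2*((-16*0 - 2) + 49) = -2*((0 - 2) + 49) = -2*(-2 + 49) = -2*47 = -94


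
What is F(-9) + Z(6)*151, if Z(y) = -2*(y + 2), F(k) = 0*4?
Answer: -2416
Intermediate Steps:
F(k) = 0
Z(y) = -4 - 2*y (Z(y) = -2*(2 + y) = -4 - 2*y)
F(-9) + Z(6)*151 = 0 + (-4 - 2*6)*151 = 0 + (-4 - 12)*151 = 0 - 16*151 = 0 - 2416 = -2416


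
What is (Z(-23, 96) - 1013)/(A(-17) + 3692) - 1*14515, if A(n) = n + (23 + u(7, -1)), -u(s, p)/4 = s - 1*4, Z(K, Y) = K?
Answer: -26751663/1843 ≈ -14515.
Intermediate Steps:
u(s, p) = 16 - 4*s (u(s, p) = -4*(s - 1*4) = -4*(s - 4) = -4*(-4 + s) = 16 - 4*s)
A(n) = 11 + n (A(n) = n + (23 + (16 - 4*7)) = n + (23 + (16 - 28)) = n + (23 - 12) = n + 11 = 11 + n)
(Z(-23, 96) - 1013)/(A(-17) + 3692) - 1*14515 = (-23 - 1013)/((11 - 17) + 3692) - 1*14515 = -1036/(-6 + 3692) - 14515 = -1036/3686 - 14515 = -1036*1/3686 - 14515 = -518/1843 - 14515 = -26751663/1843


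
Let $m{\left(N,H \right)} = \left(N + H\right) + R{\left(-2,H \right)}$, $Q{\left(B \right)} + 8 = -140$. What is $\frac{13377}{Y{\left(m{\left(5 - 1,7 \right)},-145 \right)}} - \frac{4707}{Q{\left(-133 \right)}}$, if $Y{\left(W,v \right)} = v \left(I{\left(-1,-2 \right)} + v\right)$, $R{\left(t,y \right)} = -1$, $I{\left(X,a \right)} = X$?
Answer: $\frac{50813493}{1566580} \approx 32.436$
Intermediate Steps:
$Q{\left(B \right)} = -148$ ($Q{\left(B \right)} = -8 - 140 = -148$)
$m{\left(N,H \right)} = -1 + H + N$ ($m{\left(N,H \right)} = \left(N + H\right) - 1 = \left(H + N\right) - 1 = -1 + H + N$)
$Y{\left(W,v \right)} = v \left(-1 + v\right)$
$\frac{13377}{Y{\left(m{\left(5 - 1,7 \right)},-145 \right)}} - \frac{4707}{Q{\left(-133 \right)}} = \frac{13377}{\left(-145\right) \left(-1 - 145\right)} - \frac{4707}{-148} = \frac{13377}{\left(-145\right) \left(-146\right)} - - \frac{4707}{148} = \frac{13377}{21170} + \frac{4707}{148} = \frac{50813493}{1566580}$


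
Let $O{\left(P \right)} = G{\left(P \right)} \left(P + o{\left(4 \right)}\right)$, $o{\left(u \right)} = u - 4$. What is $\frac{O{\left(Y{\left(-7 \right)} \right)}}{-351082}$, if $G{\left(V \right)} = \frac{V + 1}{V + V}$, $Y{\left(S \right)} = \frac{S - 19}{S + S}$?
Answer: $- \frac{5}{1228787} \approx -4.0691 \cdot 10^{-6}$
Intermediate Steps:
$Y{\left(S \right)} = \frac{-19 + S}{2 S}$
$G{\left(V \right)} = \frac{1 + V}{2 V}$
$o{\left(u \right)} = -4 + u$
$O{\left(P \right)} = \frac{1}{2} + \frac{P}{2}$ ($O{\left(P \right)} = \frac{1 + P}{2 P} \left(P + \left(-4 + 4\right)\right) = \frac{1 + P}{2 P} \left(P + 0\right) = \frac{1 + P}{2 P} P = \frac{1}{2} + \frac{P}{2}$)
$\frac{O{\left(Y{\left(-7 \right)} \right)}}{-351082} = \frac{\frac{1}{2} + \frac{\frac{1}{2} \frac{1}{-7} \left(-19 - 7\right)}{2}}{-351082} = \left(\frac{1}{2} + \frac{\frac{1}{2} \left(- \frac{1}{7}\right) \left(-26\right)}{2}\right) \left(- \frac{1}{351082}\right) = \left(\frac{1}{2} + \frac{1}{2} \cdot \frac{13}{7}\right) \left(- \frac{1}{351082}\right) = \left(\frac{1}{2} + \frac{13}{14}\right) \left(- \frac{1}{351082}\right) = \frac{10}{7} \left(- \frac{1}{351082}\right) = - \frac{5}{1228787}$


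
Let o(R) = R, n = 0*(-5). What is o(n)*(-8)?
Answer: 0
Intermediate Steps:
n = 0
o(n)*(-8) = 0*(-8) = 0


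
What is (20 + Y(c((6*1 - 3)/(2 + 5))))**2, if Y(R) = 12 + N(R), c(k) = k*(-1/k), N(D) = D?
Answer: 961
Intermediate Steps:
c(k) = -1
Y(R) = 12 + R
(20 + Y(c((6*1 - 3)/(2 + 5))))**2 = (20 + (12 - 1))**2 = (20 + 11)**2 = 31**2 = 961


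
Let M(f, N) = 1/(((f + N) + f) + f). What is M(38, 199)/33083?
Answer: 1/10354979 ≈ 9.6572e-8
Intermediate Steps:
M(f, N) = 1/(N + 3*f) (M(f, N) = 1/(((N + f) + f) + f) = 1/((N + 2*f) + f) = 1/(N + 3*f))
M(38, 199)/33083 = 1/((199 + 3*38)*33083) = (1/33083)/(199 + 114) = (1/33083)/313 = (1/313)*(1/33083) = 1/10354979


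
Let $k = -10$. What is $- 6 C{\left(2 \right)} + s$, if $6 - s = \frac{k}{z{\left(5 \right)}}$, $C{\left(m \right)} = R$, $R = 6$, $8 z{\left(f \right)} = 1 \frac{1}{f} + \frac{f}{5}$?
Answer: $\frac{110}{3} \approx 36.667$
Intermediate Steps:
$z{\left(f \right)} = \frac{1}{8 f} + \frac{f}{40}$ ($z{\left(f \right)} = \frac{1 \frac{1}{f} + \frac{f}{5}}{8} = \frac{\frac{1}{f} + f \frac{1}{5}}{8} = \frac{\frac{1}{f} + \frac{f}{5}}{8} = \frac{1}{8 f} + \frac{f}{40}$)
$C{\left(m \right)} = 6$
$s = \frac{218}{3}$ ($s = 6 - - \frac{10}{\frac{1}{40} \cdot \frac{1}{5} \left(5 + 5^{2}\right)} = 6 - - \frac{10}{\frac{1}{40} \cdot \frac{1}{5} \left(5 + 25\right)} = 6 - - \frac{10}{\frac{1}{40} \cdot \frac{1}{5} \cdot 30} = 6 - - \frac{10}{\frac{3}{20}} = 6 - \left(-10\right) \frac{20}{3} = 6 - - \frac{200}{3} = 6 + \frac{200}{3} = \frac{218}{3} \approx 72.667$)
$- 6 C{\left(2 \right)} + s = \left(-6\right) 6 + \frac{218}{3} = -36 + \frac{218}{3} = \frac{110}{3}$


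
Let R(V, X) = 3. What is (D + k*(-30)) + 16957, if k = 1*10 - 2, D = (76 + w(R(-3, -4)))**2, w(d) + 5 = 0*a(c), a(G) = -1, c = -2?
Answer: 21758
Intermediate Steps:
w(d) = -5 (w(d) = -5 + 0*(-1) = -5 + 0 = -5)
D = 5041 (D = (76 - 5)**2 = 71**2 = 5041)
k = 8 (k = 10 - 2 = 8)
(D + k*(-30)) + 16957 = (5041 + 8*(-30)) + 16957 = (5041 - 240) + 16957 = 4801 + 16957 = 21758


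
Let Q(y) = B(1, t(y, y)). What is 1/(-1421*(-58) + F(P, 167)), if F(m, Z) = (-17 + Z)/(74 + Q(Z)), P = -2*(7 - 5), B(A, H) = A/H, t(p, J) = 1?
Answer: 1/82420 ≈ 1.2133e-5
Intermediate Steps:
Q(y) = 1 (Q(y) = 1/1 = 1*1 = 1)
P = -4 (P = -2*2 = -4)
F(m, Z) = -17/75 + Z/75 (F(m, Z) = (-17 + Z)/(74 + 1) = (-17 + Z)/75 = (-17 + Z)*(1/75) = -17/75 + Z/75)
1/(-1421*(-58) + F(P, 167)) = 1/(-1421*(-58) + (-17/75 + (1/75)*167)) = 1/(82418 + (-17/75 + 167/75)) = 1/(82418 + 2) = 1/82420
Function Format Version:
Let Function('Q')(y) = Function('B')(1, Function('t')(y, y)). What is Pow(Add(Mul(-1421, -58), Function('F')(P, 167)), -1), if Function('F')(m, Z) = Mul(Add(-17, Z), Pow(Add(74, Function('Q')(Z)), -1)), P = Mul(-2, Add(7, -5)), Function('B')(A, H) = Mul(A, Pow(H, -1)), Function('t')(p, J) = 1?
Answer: Rational(1, 82420) ≈ 1.2133e-5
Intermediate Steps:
Function('Q')(y) = 1 (Function('Q')(y) = Mul(1, Pow(1, -1)) = Mul(1, 1) = 1)
P = -4 (P = Mul(-2, 2) = -4)
Function('F')(m, Z) = Add(Rational(-17, 75), Mul(Rational(1, 75), Z)) (Function('F')(m, Z) = Mul(Add(-17, Z), Pow(Add(74, 1), -1)) = Mul(Add(-17, Z), Pow(75, -1)) = Mul(Add(-17, Z), Rational(1, 75)) = Add(Rational(-17, 75), Mul(Rational(1, 75), Z)))
Pow(Add(Mul(-1421, -58), Function('F')(P, 167)), -1) = Pow(Add(Mul(-1421, -58), Add(Rational(-17, 75), Mul(Rational(1, 75), 167))), -1) = Pow(Add(82418, Add(Rational(-17, 75), Rational(167, 75))), -1) = Pow(Add(82418, 2), -1) = Pow(82420, -1) = Rational(1, 82420)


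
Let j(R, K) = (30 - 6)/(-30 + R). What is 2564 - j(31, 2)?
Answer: 2540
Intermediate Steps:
j(R, K) = 24/(-30 + R)
2564 - j(31, 2) = 2564 - 24/(-30 + 31) = 2564 - 24/1 = 2564 - 24 = 2540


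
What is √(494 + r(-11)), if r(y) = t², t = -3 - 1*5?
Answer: 3*√62 ≈ 23.622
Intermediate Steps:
t = -8 (t = -3 - 5 = -8)
r(y) = 64 (r(y) = (-8)² = 64)
√(494 + r(-11)) = √(494 + 64) = √558 = 3*√62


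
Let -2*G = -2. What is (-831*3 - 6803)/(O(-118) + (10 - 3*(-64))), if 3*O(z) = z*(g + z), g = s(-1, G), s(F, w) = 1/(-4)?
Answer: -55776/29119 ≈ -1.9155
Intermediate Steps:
G = 1 (G = -½*(-2) = 1)
s(F, w) = -¼ (s(F, w) = 1*(-¼) = -¼)
g = -¼ ≈ -0.25000
O(z) = z*(-¼ + z)/3 (O(z) = (z*(-¼ + z))/3 = z*(-¼ + z)/3)
(-831*3 - 6803)/(O(-118) + (10 - 3*(-64))) = (-831*3 - 6803)/((1/12)*(-118)*(-1 + 4*(-118)) + (10 - 3*(-64))) = (-2493 - 6803)/((1/12)*(-118)*(-1 - 472) + (10 + 192)) = -9296/((1/12)*(-118)*(-473) + 202) = -9296/(27907/6 + 202) = -9296/29119/6 = -9296*6/29119 = -55776/29119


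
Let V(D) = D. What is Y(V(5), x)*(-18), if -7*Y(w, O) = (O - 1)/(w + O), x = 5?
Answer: 36/35 ≈ 1.0286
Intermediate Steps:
Y(w, O) = -(-1 + O)/(7*(O + w)) (Y(w, O) = -(O - 1)/(7*(w + O)) = -(-1 + O)/(7*(O + w)))
Y(V(5), x)*(-18) = ((1 - 1*5)/(7*(5 + 5)))*(-18) = ((1/7)*(1 - 5)/10)*(-18) = ((1/7)*(1/10)*(-4))*(-18) = -2/35*(-18) = 36/35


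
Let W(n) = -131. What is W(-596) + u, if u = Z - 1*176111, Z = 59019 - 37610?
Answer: -154833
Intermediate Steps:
Z = 21409
u = -154702 (u = 21409 - 1*176111 = 21409 - 176111 = -154702)
W(-596) + u = -131 - 154702 = -154833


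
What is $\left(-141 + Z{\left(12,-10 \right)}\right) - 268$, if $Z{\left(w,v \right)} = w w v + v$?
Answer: $-1859$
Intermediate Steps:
$Z{\left(w,v \right)} = v + v w^{2}$ ($Z{\left(w,v \right)} = w^{2} v + v = v w^{2} + v = v + v w^{2}$)
$\left(-141 + Z{\left(12,-10 \right)}\right) - 268 = \left(-141 - 10 \left(1 + 12^{2}\right)\right) - 268 = \left(-141 - 10 \left(1 + 144\right)\right) - 268 = \left(-141 - 1450\right) - 268 = -1591 - 268 = -1859$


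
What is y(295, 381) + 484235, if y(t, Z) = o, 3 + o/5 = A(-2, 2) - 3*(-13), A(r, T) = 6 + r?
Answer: 484435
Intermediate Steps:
o = 200 (o = -15 + 5*((6 - 2) - 3*(-13)) = -15 + 5*(4 + 39) = -15 + 5*43 = -15 + 215 = 200)
y(t, Z) = 200
y(295, 381) + 484235 = 200 + 484235 = 484435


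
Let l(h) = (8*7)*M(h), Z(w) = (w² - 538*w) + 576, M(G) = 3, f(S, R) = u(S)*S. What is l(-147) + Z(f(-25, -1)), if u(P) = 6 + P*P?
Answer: 257338319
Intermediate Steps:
u(P) = 6 + P²
f(S, R) = S*(6 + S²) (f(S, R) = (6 + S²)*S = S*(6 + S²))
Z(w) = 576 + w² - 538*w
l(h) = 168 (l(h) = (8*7)*3 = 56*3 = 168)
l(-147) + Z(f(-25, -1)) = 168 + (576 + (-25*(6 + (-25)²))² - (-13450)*(6 + (-25)²)) = 168 + (576 + (-25*(6 + 625))² - (-13450)*(6 + 625)) = 168 + (576 + (-25*631)² - (-13450)*631) = 168 + (576 + (-15775)² - 538*(-15775)) = 168 + (576 + 248850625 + 8486950) = 168 + 257338151 = 257338319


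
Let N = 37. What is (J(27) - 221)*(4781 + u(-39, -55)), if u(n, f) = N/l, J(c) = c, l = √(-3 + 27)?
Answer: -927514 - 3589*√6/6 ≈ -9.2898e+5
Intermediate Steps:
l = 2*√6 (l = √24 = 2*√6 ≈ 4.8990)
u(n, f) = 37*√6/12 (u(n, f) = 37/((2*√6)) = 37*(√6/12) = 37*√6/12)
(J(27) - 221)*(4781 + u(-39, -55)) = (27 - 221)*(4781 + 37*√6/12) = -194*(4781 + 37*√6/12) = -927514 - 3589*√6/6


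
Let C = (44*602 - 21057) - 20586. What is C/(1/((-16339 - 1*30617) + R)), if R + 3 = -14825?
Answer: 936336520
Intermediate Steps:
R = -14828 (R = -3 - 14825 = -14828)
C = -15155 (C = (26488 - 21057) - 20586 = 5431 - 20586 = -15155)
C/(1/((-16339 - 1*30617) + R)) = -(-472335885 - 464000635) = -15155/(1/((-16339 - 30617) - 14828)) = -15155/(1/(-46956 - 14828)) = -15155/(1/(-61784)) = -15155/(-1/61784) = -15155*(-61784) = 936336520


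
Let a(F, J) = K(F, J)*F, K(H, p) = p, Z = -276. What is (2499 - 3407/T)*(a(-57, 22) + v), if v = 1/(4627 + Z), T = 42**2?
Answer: -24033420962837/7675164 ≈ -3.1313e+6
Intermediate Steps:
a(F, J) = F*J (a(F, J) = J*F = F*J)
T = 1764
v = 1/4351 (v = 1/(4627 - 276) = 1/4351 ≈ 0.00022983)
(2499 - 3407/T)*(a(-57, 22) + v) = (2499 - 3407/1764)*(-57*22 + 1/4351) = (2499 - 3407*1/1764)*(-1254 + 1/4351) = (2499 - 3407/1764)*(-5456153/4351) = (4404829/1764)*(-5456153/4351) = -24033420962837/7675164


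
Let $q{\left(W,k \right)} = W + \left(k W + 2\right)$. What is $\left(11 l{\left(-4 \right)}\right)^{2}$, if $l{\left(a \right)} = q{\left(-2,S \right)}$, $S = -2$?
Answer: $1936$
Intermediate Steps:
$q{\left(W,k \right)} = 2 + W + W k$ ($q{\left(W,k \right)} = W + \left(W k + 2\right) = W + \left(2 + W k\right) = 2 + W + W k$)
$l{\left(a \right)} = 4$ ($l{\left(a \right)} = 2 - 2 - -4 = 2 - 2 + 4 = 4$)
$\left(11 l{\left(-4 \right)}\right)^{2} = \left(11 \cdot 4\right)^{2} = 44^{2} = 1936$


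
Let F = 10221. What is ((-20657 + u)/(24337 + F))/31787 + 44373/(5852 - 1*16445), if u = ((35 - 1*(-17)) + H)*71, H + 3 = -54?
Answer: -8123957948929/1939393180263 ≈ -4.1889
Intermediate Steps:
H = -57 (H = -3 - 54 = -57)
u = -355 (u = ((35 - 1*(-17)) - 57)*71 = ((35 + 17) - 57)*71 = (52 - 57)*71 = -5*71 = -355)
((-20657 + u)/(24337 + F))/31787 + 44373/(5852 - 1*16445) = ((-20657 - 355)/(24337 + 10221))/31787 + 44373/(5852 - 1*16445) = -21012/34558*(1/31787) + 44373/(5852 - 16445) = -21012*1/34558*(1/31787) + 44373/(-10593) = -10506/17279*1/31787 + 44373*(-1/10593) = -10506/549247573 - 14791/3531 = -8123957948929/1939393180263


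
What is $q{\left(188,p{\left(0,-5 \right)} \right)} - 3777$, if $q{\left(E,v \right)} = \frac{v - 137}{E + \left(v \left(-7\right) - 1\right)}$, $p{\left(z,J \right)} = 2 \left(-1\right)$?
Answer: $- \frac{759316}{201} \approx -3777.7$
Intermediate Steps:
$p{\left(z,J \right)} = -2$
$q{\left(E,v \right)} = \frac{-137 + v}{-1 + E - 7 v}$ ($q{\left(E,v \right)} = \frac{-137 + v}{E - \left(1 + 7 v\right)} = \frac{-137 + v}{-1 + E - 7 v}$)
$q{\left(188,p{\left(0,-5 \right)} \right)} - 3777 = \frac{137 - -2}{1 - 188 + 7 \left(-2\right)} - 3777 = \frac{137 + 2}{1 - 188 - 14} - 3777 = \frac{1}{-201} \cdot 139 - 3777 = \left(- \frac{1}{201}\right) 139 - 3777 = - \frac{139}{201} - 3777 = - \frac{759316}{201}$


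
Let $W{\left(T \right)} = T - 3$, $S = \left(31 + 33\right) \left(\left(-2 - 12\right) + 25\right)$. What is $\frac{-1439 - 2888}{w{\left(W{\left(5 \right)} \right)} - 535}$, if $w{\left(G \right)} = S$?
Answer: $- \frac{4327}{169} \approx -25.604$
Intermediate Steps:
$S = 704$ ($S = 64 \left(\left(-2 - 12\right) + 25\right) = 64 \left(-14 + 25\right) = 64 \cdot 11 = 704$)
$W{\left(T \right)} = -3 + T$
$w{\left(G \right)} = 704$
$\frac{-1439 - 2888}{w{\left(W{\left(5 \right)} \right)} - 535} = \frac{-1439 - 2888}{704 - 535} = - \frac{4327}{169}$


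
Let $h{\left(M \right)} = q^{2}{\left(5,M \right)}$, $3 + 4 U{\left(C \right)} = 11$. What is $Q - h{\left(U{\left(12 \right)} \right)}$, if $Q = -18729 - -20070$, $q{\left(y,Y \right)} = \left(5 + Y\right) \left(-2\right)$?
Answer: $1145$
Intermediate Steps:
$q{\left(y,Y \right)} = -10 - 2 Y$
$U{\left(C \right)} = 2$ ($U{\left(C \right)} = - \frac{3}{4} + \frac{1}{4} \cdot 11 = - \frac{3}{4} + \frac{11}{4} = 2$)
$Q = 1341$ ($Q = -18729 + 20070 = 1341$)
$h{\left(M \right)} = \left(-10 - 2 M\right)^{2}$
$Q - h{\left(U{\left(12 \right)} \right)} = 1341 - 4 \left(5 + 2\right)^{2} = 1341 - 4 \cdot 7^{2} = 1341 - 4 \cdot 49 = 1341 - 196 = 1145$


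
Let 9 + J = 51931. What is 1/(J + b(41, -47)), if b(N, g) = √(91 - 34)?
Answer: 51922/2695894027 - √57/2695894027 ≈ 1.9257e-5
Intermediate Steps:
J = 51922 (J = -9 + 51931 = 51922)
b(N, g) = √57
1/(J + b(41, -47)) = 1/(51922 + √57)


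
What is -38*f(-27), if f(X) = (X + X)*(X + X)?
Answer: -110808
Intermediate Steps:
f(X) = 4*X² (f(X) = (2*X)*(2*X) = 4*X²)
-38*f(-27) = -152*(-27)² = -152*729 = -38*2916 = -110808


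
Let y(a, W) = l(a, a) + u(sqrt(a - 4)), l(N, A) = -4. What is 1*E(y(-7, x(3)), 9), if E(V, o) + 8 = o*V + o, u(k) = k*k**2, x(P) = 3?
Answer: -35 - 99*I*sqrt(11) ≈ -35.0 - 328.35*I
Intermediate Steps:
u(k) = k**3
y(a, W) = -4 + (-4 + a)**(3/2) (y(a, W) = -4 + (sqrt(a - 4))**3 = -4 + (sqrt(-4 + a))**3 = -4 + (-4 + a)**(3/2))
E(V, o) = -8 + o + V*o (E(V, o) = -8 + (o*V + o) = -8 + (V*o + o) = -8 + (o + V*o) = -8 + o + V*o)
1*E(y(-7, x(3)), 9) = 1*(-8 + 9 + (-4 + (-4 - 7)**(3/2))*9) = 1*(-8 + 9 + (-4 + (-11)**(3/2))*9) = 1*(-8 + 9 + (-4 - 11*I*sqrt(11))*9) = 1*(-8 + 9 + (-36 - 99*I*sqrt(11))) = 1*(-35 - 99*I*sqrt(11)) = -35 - 99*I*sqrt(11)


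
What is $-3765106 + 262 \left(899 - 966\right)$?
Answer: $-3782660$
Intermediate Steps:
$-3765106 + 262 \left(899 - 966\right) = -3765106 + 262 \left(-67\right) = -3765106 - 17554 = -3782660$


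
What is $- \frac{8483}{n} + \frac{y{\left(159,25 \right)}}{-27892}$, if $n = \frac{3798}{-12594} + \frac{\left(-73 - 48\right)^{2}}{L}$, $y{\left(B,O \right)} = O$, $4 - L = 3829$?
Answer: $\frac{237455823610025}{115586832766} \approx 2054.4$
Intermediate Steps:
$L = -3825$ ($L = 4 - 3829 = -3825$)
$n = - \frac{33152684}{8028675}$ ($n = \frac{3798}{-12594} + \frac{\left(-73 - 48\right)^{2}}{-3825} = 3798 \left(- \frac{1}{12594}\right) + \left(-121\right)^{2} \left(- \frac{1}{3825}\right) = - \frac{633}{2099} + 14641 \left(- \frac{1}{3825}\right) = - \frac{633}{2099} - \frac{14641}{3825} = - \frac{33152684}{8028675} \approx -4.1293$)
$- \frac{8483}{n} + \frac{y{\left(159,25 \right)}}{-27892} = - \frac{8483}{- \frac{33152684}{8028675}} + \frac{25}{-27892} = \left(-8483\right) \left(- \frac{8028675}{33152684}\right) + 25 \left(- \frac{1}{27892}\right) = \frac{68107250025}{33152684} - \frac{25}{27892} = \frac{237455823610025}{115586832766}$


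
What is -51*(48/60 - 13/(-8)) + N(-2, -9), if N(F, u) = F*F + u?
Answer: -5147/40 ≈ -128.68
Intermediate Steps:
N(F, u) = u + F² (N(F, u) = F² + u = u + F²)
-51*(48/60 - 13/(-8)) + N(-2, -9) = -51*(48/60 - 13/(-8)) + (-9 + (-2)²) = -51*(48*(1/60) - 13*(-⅛)) + (-9 + 4) = -51*(⅘ + 13/8) - 5 = -51*97/40 - 5 = -4947/40 - 5 = -5147/40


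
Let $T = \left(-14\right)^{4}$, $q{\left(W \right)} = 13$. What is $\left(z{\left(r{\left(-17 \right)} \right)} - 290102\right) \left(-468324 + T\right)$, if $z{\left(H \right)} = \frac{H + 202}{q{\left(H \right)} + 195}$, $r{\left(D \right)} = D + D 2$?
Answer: $\frac{6485276643005}{52} \approx 1.2472 \cdot 10^{11}$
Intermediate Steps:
$T = 38416$
$r{\left(D \right)} = 3 D$ ($r{\left(D \right)} = D + 2 D = 3 D$)
$z{\left(H \right)} = \frac{101}{104} + \frac{H}{208}$ ($z{\left(H \right)} = \frac{H + 202}{13 + 195} = \frac{202 + H}{208} = \left(202 + H\right) \frac{1}{208} = \frac{101}{104} + \frac{H}{208}$)
$\left(z{\left(r{\left(-17 \right)} \right)} - 290102\right) \left(-468324 + T\right) = \left(\left(\frac{101}{104} + \frac{3 \left(-17\right)}{208}\right) - 290102\right) \left(-468324 + 38416\right) = \left(\left(\frac{101}{104} + \frac{1}{208} \left(-51\right)\right) - 290102\right) \left(-429908\right) = \left(\left(\frac{101}{104} - \frac{51}{208}\right) - 290102\right) \left(-429908\right) = \left(\frac{151}{208} - 290102\right) \left(-429908\right) = \left(- \frac{60341065}{208}\right) \left(-429908\right) = \frac{6485276643005}{52}$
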